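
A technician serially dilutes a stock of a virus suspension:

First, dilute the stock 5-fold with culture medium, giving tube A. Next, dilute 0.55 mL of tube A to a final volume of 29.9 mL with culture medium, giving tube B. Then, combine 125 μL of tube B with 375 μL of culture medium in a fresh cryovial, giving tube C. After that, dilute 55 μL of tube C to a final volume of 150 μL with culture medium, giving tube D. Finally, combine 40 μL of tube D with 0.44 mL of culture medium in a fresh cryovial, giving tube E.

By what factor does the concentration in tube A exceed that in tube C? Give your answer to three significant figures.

Step 1: 5-fold → factor 5
Step 2: 0.55 mL brought to 29.9 mL → factor 29.9/0.55 = 54.364
Step 3: 125 μL + 375 μL = 500 μL total → factor 500/125 = 4
Dilution factor to tube A = 5; to tube C = 1087.3
[tube A]/[tube C] = (factor to tube C)/(factor to tube A) = 1087.3/5 = 217

217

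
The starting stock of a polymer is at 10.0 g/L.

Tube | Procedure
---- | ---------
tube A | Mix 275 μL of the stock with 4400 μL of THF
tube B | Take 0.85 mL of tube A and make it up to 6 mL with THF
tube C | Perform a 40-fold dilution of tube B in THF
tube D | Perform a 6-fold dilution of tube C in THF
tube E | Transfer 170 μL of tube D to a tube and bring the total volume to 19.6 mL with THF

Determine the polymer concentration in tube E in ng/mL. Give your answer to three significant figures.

Step 1: 275 μL + 4400 μL = 4675 μL total → factor 4675/275 = 17
Step 2: 0.85 mL brought to 6 mL → factor 6/0.85 = 7.0588
Step 3: 40-fold → factor 40
Step 4: 6-fold → factor 6
Step 5: 170 μL brought to 19.6 mL → factor 19600/170 = 115.29
Overall dilution factor = 17 × 7.0588 × 40 × 6 × 115.29 = 3.3205 × 10^6
Final = 10.0 g/L / 3.3205 × 10^6 = 3.012 × 10^-6 g/L = 3.01 ng/mL

3.01 ng/mL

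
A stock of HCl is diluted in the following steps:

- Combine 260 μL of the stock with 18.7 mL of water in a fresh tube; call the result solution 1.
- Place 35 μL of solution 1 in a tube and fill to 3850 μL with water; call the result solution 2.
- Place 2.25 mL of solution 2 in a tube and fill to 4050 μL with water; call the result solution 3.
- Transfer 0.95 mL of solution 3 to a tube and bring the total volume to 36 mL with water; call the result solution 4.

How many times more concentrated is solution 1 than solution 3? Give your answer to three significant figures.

198

Step 1: 260 μL + 18.7 mL = 18960 μL total → factor 18960/260 = 72.923
Step 2: 35 μL brought to 3850 μL → factor 3850/35 = 110
Step 3: 2.25 mL brought to 4050 μL → factor 4.05/2.25 = 1.8
Dilution factor to solution 1 = 72.923; to solution 3 = 14439
[solution 1]/[solution 3] = (factor to solution 3)/(factor to solution 1) = 14439/72.923 = 198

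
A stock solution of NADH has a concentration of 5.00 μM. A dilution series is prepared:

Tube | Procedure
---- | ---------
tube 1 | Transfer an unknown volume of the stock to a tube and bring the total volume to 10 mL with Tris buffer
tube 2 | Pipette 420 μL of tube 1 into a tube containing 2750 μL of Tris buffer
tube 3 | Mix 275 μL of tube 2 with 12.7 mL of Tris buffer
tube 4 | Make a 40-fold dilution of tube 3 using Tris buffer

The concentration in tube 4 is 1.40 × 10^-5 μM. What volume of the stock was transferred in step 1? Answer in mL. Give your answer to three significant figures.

Step 1: v brought to 10 mL → factor = 10 mL/v
Step 2: 420 μL + 2750 μL = 3170 μL total → factor 3170/420 = 7.5476
Step 3: 275 μL + 12.7 mL = 12975 μL total → factor 12975/275 = 47.182
Step 4: 40-fold → factor 40
Product of known-step factors = 14244
Overall factor = 5.00 μM / (1.40 × 10^-5 μM) = 3.5714 × 10^5
Step-1 factor = 3.5714 × 10^5 / 14244 = 25.072
v = 10 mL / 25.072 = 0.399 mL

0.399 mL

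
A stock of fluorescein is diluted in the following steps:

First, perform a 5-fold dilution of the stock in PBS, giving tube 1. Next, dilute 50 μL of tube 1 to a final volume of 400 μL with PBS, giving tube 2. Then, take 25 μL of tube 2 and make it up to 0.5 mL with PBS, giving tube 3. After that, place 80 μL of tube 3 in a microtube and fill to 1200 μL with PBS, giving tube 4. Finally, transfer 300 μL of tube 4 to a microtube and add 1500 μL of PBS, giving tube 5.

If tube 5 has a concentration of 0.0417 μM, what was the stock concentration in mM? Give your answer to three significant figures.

3.00 mM

Step 1: 5-fold → factor 5
Step 2: 50 μL brought to 400 μL → factor 400/50 = 8
Step 3: 25 μL brought to 0.5 mL → factor 500/25 = 20
Step 4: 80 μL brought to 1200 μL → factor 1200/80 = 15
Step 5: 300 μL + 1500 μL = 1800 μL total → factor 1800/300 = 6
Overall dilution factor = 5 × 8 × 20 × 15 × 6 = 72000
Stock = 0.0417 μM × 72000 = 3002 μM = 3.00 mM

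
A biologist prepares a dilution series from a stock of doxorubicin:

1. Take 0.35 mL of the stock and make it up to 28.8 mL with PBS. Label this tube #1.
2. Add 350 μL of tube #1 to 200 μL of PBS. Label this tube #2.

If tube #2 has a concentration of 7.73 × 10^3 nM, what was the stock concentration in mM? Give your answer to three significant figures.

1.00 mM

Step 1: 0.35 mL brought to 28.8 mL → factor 28.8/0.35 = 82.286
Step 2: 350 μL + 200 μL = 550 μL total → factor 550/350 = 1.5714
Overall dilution factor = 82.286 × 1.5714 = 129.31
Stock = 7.73 × 10^3 nM × 129.31 = 9.995 × 10^5 nM = 1.00 mM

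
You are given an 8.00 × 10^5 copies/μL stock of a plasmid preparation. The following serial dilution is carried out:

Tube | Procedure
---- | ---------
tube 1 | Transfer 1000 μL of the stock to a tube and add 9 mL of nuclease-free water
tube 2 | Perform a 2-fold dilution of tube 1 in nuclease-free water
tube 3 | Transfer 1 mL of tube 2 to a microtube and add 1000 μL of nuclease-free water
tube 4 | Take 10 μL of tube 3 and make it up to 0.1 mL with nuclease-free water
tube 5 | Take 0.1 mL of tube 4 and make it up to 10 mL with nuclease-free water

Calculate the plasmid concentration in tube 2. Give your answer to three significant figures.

4.00 × 10^4 copies/μL

Step 1: 1000 μL + 9 mL = 10000 μL total → factor 10000/1000 = 10
Step 2: 2-fold → factor 2
Dilution factor through tube 2 = 10 × 2 = 20
[tube 2] = 8.00 × 10^5 copies/μL / 20 = 4.00 × 10^4 copies/μL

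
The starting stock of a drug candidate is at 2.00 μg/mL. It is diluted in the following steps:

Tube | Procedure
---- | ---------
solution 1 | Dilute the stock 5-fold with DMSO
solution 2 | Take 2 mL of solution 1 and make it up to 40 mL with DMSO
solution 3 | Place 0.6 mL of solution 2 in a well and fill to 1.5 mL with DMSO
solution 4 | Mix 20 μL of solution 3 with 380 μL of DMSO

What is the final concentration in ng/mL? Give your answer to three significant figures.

Step 1: 5-fold → factor 5
Step 2: 2 mL brought to 40 mL → factor 40/2 = 20
Step 3: 0.6 mL brought to 1.5 mL → factor 1.5/0.6 = 2.5
Step 4: 20 μL + 380 μL = 400 μL total → factor 400/20 = 20
Overall dilution factor = 5 × 20 × 2.5 × 20 = 5000
Final = 2.00 μg/mL / 5000 = 0.0004000 μg/mL = 0.400 ng/mL

0.400 ng/mL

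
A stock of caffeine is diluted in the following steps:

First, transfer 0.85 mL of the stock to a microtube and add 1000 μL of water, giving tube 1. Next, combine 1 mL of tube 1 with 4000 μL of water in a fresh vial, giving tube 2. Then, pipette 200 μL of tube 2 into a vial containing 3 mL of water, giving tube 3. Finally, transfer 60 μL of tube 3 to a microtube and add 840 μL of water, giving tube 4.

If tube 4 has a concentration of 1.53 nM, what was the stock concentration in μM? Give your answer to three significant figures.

4.00 μM

Step 1: 0.85 mL + 1000 μL = 1.85 mL total → factor 1.85/0.85 = 2.1765
Step 2: 1 mL + 4000 μL = 5 mL total → factor 5/1 = 5
Step 3: 200 μL + 3 mL = 3200 μL total → factor 3200/200 = 16
Step 4: 60 μL + 840 μL = 900 μL total → factor 900/60 = 15
Overall dilution factor = 2.1765 × 5 × 16 × 15 = 2611.8
Stock = 1.53 nM × 2611.8 = 3996 nM = 4.00 μM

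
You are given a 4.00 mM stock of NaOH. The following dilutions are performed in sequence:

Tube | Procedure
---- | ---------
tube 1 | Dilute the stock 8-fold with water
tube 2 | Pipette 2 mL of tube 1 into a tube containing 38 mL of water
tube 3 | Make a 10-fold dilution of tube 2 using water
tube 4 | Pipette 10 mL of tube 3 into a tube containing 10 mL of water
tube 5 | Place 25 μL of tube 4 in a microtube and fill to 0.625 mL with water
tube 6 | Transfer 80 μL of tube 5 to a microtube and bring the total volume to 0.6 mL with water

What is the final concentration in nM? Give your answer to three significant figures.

6.67 nM

Step 1: 8-fold → factor 8
Step 2: 2 mL + 38 mL = 40 mL total → factor 40/2 = 20
Step 3: 10-fold → factor 10
Step 4: 10 mL + 10 mL = 20 mL total → factor 20/10 = 2
Step 5: 25 μL brought to 0.625 mL → factor 625/25 = 25
Step 6: 80 μL brought to 0.6 mL → factor 600/80 = 7.5
Overall dilution factor = 8 × 20 × 10 × 2 × 25 × 7.5 = 6 × 10^5
Final = 4.00 mM / 6 × 10^5 = 6.667 × 10^-6 mM = 6.67 nM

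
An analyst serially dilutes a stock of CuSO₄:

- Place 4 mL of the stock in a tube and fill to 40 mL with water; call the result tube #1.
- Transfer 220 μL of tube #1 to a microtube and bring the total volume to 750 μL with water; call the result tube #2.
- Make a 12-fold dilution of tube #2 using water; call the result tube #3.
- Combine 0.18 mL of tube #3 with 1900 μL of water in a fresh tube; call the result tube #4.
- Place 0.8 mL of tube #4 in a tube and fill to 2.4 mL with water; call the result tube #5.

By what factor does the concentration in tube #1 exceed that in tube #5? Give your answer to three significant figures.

Step 1: 4 mL brought to 40 mL → factor 40/4 = 10
Step 2: 220 μL brought to 750 μL → factor 750/220 = 3.4091
Step 3: 12-fold → factor 12
Step 4: 0.18 mL + 1900 μL = 2.08 mL total → factor 2.08/0.18 = 11.556
Step 5: 0.8 mL brought to 2.4 mL → factor 2.4/0.8 = 3
Dilution factor to tube #1 = 10; to tube #5 = 14182
[tube #1]/[tube #5] = (factor to tube #5)/(factor to tube #1) = 14182/10 = 1.42 × 10^3

1.42 × 10^3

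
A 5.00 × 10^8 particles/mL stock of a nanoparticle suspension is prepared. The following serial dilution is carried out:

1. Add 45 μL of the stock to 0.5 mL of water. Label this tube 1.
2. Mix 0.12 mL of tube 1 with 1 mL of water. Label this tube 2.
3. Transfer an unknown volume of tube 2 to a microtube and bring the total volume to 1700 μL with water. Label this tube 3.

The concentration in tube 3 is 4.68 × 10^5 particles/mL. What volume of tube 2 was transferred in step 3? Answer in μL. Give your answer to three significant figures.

Step 1: 45 μL + 0.5 mL = 545 μL total → factor 545/45 = 12.111
Step 2: 0.12 mL + 1 mL = 1.12 mL total → factor 1.12/0.12 = 9.3333
Step 3: v brought to 1700 μL → factor = 1700 μL/v
Product of known-step factors = 113.04
Overall factor = 5.00 × 10^8 particles/mL / (4.68 × 10^5 particles/mL) = 1068.4
Step-3 factor = 1068.4 / 113.04 = 9.4516
v = 1700 μL / 9.4516 = 180 μL

180 μL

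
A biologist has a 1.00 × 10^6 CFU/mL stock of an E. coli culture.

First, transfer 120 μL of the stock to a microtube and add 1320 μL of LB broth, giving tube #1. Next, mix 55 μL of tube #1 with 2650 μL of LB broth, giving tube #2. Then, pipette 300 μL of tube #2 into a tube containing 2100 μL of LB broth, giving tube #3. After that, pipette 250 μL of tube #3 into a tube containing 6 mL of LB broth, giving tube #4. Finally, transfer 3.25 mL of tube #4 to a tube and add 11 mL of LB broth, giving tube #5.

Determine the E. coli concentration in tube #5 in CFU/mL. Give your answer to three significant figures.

1.93 CFU/mL

Step 1: 120 μL + 1320 μL = 1440 μL total → factor 1440/120 = 12
Step 2: 55 μL + 2650 μL = 2705 μL total → factor 2705/55 = 49.182
Step 3: 300 μL + 2100 μL = 2400 μL total → factor 2400/300 = 8
Step 4: 250 μL + 6 mL = 6250 μL total → factor 6250/250 = 25
Step 5: 3.25 mL + 11 mL = 14.25 mL total → factor 14.25/3.25 = 4.3846
Overall dilution factor = 12 × 49.182 × 8 × 25 × 4.3846 = 5.1754 × 10^5
Final = 1.00 × 10^6 CFU/mL / 5.1754 × 10^5 = 1.93 CFU/mL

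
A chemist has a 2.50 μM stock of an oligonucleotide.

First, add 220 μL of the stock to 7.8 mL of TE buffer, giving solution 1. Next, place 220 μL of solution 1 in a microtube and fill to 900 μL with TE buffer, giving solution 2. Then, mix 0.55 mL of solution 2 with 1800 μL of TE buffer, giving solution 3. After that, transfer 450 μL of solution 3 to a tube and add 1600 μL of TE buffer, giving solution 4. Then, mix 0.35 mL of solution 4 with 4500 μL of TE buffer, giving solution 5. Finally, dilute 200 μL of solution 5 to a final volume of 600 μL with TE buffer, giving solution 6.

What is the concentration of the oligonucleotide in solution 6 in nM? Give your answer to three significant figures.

0.0207 nM

Step 1: 220 μL + 7.8 mL = 8020 μL total → factor 8020/220 = 36.455
Step 2: 220 μL brought to 900 μL → factor 900/220 = 4.0909
Step 3: 0.55 mL + 1800 μL = 2.35 mL total → factor 2.35/0.55 = 4.2727
Step 4: 450 μL + 1600 μL = 2050 μL total → factor 2050/450 = 4.5556
Step 5: 0.35 mL + 4500 μL = 4.85 mL total → factor 4.85/0.35 = 13.857
Step 6: 200 μL brought to 600 μL → factor 600/200 = 3
Overall dilution factor = 36.455 × 4.0909 × 4.2727 × 4.5556 × 13.857 × 3 = 1.2067 × 10^5
Final = 2.50 μM / 1.2067 × 10^5 = 2.072 × 10^-5 μM = 0.0207 nM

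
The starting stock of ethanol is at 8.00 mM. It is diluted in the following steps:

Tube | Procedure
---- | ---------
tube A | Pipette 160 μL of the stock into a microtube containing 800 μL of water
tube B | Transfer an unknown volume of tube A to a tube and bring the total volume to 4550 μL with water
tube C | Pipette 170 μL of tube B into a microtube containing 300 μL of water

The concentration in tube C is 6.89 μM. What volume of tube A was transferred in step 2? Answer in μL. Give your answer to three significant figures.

Step 1: 160 μL + 800 μL = 960 μL total → factor 960/160 = 6
Step 2: v brought to 4550 μL → factor = 4550 μL/v
Step 3: 170 μL + 300 μL = 470 μL total → factor 470/170 = 2.7647
Product of known-step factors = 16.588
Overall factor = 8.00 mM / (6.89 μM) = 1161.1
Step-2 factor = 1161.1 / 16.588 = 69.996
v = 4550 μL / 69.996 = 65.0 μL

65.0 μL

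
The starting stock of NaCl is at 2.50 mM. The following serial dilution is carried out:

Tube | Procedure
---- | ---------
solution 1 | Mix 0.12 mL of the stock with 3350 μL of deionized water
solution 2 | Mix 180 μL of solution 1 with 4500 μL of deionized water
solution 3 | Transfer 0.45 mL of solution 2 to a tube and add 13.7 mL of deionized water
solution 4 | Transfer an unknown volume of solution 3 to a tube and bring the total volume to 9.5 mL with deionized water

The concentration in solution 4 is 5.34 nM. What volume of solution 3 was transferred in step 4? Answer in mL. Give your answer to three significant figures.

0.480 mL

Step 1: 0.12 mL + 3350 μL = 3.47 mL total → factor 3.47/0.12 = 28.917
Step 2: 180 μL + 4500 μL = 4680 μL total → factor 4680/180 = 26
Step 3: 0.45 mL + 13.7 mL = 14.15 mL total → factor 14.15/0.45 = 31.444
Step 4: v brought to 9.5 mL → factor = 9.5 mL/v
Product of known-step factors = 23641
Overall factor = 2.50 mM / (5.34 nM) = 4.6816 × 10^5
Step-4 factor = 4.6816 × 10^5 / 23641 = 19.803
v = 9.5 mL / 19.803 = 0.480 mL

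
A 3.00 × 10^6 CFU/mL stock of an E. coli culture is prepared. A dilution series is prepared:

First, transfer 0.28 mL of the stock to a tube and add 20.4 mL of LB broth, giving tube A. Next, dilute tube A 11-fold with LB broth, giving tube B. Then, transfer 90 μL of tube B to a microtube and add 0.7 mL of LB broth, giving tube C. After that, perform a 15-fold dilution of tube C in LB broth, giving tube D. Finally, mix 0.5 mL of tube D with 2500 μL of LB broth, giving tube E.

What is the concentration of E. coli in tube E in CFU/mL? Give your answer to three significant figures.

Step 1: 0.28 mL + 20.4 mL = 20.68 mL total → factor 20.68/0.28 = 73.857
Step 2: 11-fold → factor 11
Step 3: 90 μL + 0.7 mL = 790 μL total → factor 790/90 = 8.7778
Step 4: 15-fold → factor 15
Step 5: 0.5 mL + 2500 μL = 3 mL total → factor 3/0.5 = 6
Overall dilution factor = 73.857 × 11 × 8.7778 × 15 × 6 = 6.4182 × 10^5
Final = 3.00 × 10^6 CFU/mL / 6.4182 × 10^5 = 4.67 CFU/mL

4.67 CFU/mL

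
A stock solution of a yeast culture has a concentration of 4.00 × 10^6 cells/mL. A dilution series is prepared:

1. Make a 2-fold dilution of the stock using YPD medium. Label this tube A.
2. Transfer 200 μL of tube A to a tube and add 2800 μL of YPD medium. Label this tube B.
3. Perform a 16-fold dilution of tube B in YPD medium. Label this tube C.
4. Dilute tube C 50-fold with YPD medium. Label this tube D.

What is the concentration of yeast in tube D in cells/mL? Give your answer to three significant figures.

Step 1: 2-fold → factor 2
Step 2: 200 μL + 2800 μL = 3000 μL total → factor 3000/200 = 15
Step 3: 16-fold → factor 16
Step 4: 50-fold → factor 50
Overall dilution factor = 2 × 15 × 16 × 50 = 24000
Final = 4.00 × 10^6 cells/mL / 24000 = 167 cells/mL

167 cells/mL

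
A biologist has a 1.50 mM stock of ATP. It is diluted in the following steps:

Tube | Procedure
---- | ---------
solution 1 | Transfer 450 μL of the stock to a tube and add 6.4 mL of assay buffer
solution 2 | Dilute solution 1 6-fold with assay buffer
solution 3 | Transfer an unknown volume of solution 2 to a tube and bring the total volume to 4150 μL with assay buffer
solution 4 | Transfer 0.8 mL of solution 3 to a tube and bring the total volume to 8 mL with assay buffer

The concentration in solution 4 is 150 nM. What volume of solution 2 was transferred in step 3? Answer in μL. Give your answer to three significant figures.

Step 1: 450 μL + 6.4 mL = 6850 μL total → factor 6850/450 = 15.222
Step 2: 6-fold → factor 6
Step 3: v brought to 4150 μL → factor = 4150 μL/v
Step 4: 0.8 mL brought to 8 mL → factor 8/0.8 = 10
Product of known-step factors = 913.33
Overall factor = 1.50 mM / (150 nM) = 10000
Step-3 factor = 10000 / 913.33 = 10.949
v = 4150 μL / 10.949 = 379 μL

379 μL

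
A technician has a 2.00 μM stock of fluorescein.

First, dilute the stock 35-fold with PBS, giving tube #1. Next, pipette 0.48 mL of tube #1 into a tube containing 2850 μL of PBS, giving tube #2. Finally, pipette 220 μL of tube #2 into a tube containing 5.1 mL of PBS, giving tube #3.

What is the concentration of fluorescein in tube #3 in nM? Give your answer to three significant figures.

0.341 nM

Step 1: 35-fold → factor 35
Step 2: 0.48 mL + 2850 μL = 3.33 mL total → factor 3.33/0.48 = 6.9375
Step 3: 220 μL + 5.1 mL = 5320 μL total → factor 5320/220 = 24.182
Overall dilution factor = 35 × 6.9375 × 24.182 = 5871.6
Final = 2.00 μM / 5871.6 = 0.0003406 μM = 0.341 nM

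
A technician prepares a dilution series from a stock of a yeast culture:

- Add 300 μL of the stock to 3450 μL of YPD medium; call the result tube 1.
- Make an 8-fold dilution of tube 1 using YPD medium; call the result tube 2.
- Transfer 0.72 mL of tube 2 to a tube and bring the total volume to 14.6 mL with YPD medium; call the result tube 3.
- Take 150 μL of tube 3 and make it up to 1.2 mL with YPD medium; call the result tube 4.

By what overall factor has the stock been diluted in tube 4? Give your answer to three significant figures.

Step 1: 300 μL + 3450 μL = 3750 μL total → factor 3750/300 = 12.5
Step 2: 8-fold → factor 8
Step 3: 0.72 mL brought to 14.6 mL → factor 14.6/0.72 = 20.278
Step 4: 150 μL brought to 1.2 mL → factor 1200/150 = 8
Overall dilution factor = 12.5 × 8 × 20.278 × 8 = 16222

1.62 × 10^4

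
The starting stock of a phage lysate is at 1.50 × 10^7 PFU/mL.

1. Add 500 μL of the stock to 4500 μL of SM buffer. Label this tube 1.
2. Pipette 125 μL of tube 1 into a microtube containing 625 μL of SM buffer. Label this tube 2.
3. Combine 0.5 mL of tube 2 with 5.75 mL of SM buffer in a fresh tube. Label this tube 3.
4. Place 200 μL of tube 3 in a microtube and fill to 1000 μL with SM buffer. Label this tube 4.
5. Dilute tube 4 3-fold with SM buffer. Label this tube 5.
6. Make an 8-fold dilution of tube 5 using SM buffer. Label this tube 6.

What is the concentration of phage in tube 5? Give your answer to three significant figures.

Step 1: 500 μL + 4500 μL = 5000 μL total → factor 5000/500 = 10
Step 2: 125 μL + 625 μL = 750 μL total → factor 750/125 = 6
Step 3: 0.5 mL + 5.75 mL = 6.25 mL total → factor 6.25/0.5 = 12.5
Step 4: 200 μL brought to 1000 μL → factor 1000/200 = 5
Step 5: 3-fold → factor 3
Dilution factor through tube 5 = 10 × 6 × 12.5 × 5 × 3 = 11250
[tube 5] = 1.50 × 10^7 PFU/mL / 11250 = 1.33 × 10^3 PFU/mL

1.33 × 10^3 PFU/mL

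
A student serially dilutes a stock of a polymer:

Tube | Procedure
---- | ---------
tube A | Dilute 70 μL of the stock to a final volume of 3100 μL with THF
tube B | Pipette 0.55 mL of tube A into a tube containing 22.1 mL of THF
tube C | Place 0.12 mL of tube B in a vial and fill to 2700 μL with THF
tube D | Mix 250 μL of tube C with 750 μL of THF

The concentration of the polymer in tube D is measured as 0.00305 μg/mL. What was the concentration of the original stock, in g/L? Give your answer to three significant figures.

0.501 g/L

Step 1: 70 μL brought to 3100 μL → factor 3100/70 = 44.286
Step 2: 0.55 mL + 22.1 mL = 22.65 mL total → factor 22.65/0.55 = 41.182
Step 3: 0.12 mL brought to 2700 μL → factor 2.7/0.12 = 22.5
Step 4: 250 μL + 750 μL = 1000 μL total → factor 1000/250 = 4
Overall dilution factor = 44.286 × 41.182 × 22.5 × 4 = 1.6414 × 10^5
Stock = 0.00305 μg/mL × 1.6414 × 10^5 = 500.6 μg/mL = 0.501 g/L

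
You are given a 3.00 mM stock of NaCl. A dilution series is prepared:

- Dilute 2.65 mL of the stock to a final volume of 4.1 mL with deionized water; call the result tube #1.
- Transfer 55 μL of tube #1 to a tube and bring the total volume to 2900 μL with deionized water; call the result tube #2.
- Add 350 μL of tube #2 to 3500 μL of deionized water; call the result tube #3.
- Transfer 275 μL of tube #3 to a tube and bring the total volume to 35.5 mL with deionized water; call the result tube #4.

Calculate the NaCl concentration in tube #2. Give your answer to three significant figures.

Step 1: 2.65 mL brought to 4.1 mL → factor 4.1/2.65 = 1.5472
Step 2: 55 μL brought to 2900 μL → factor 2900/55 = 52.727
Dilution factor through tube #2 = 1.5472 × 52.727 = 81.578
[tube #2] = 3.00 mM / 81.578 = 0.0368 mM

0.0368 mM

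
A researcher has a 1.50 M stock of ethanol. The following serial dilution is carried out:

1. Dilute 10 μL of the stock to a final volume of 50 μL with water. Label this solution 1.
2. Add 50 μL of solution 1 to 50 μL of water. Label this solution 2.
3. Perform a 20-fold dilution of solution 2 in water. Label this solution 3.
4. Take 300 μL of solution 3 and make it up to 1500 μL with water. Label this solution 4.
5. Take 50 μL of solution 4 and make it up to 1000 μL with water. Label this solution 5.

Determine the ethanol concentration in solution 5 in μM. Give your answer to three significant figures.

75.0 μM

Step 1: 10 μL brought to 50 μL → factor 50/10 = 5
Step 2: 50 μL + 50 μL = 100 μL total → factor 100/50 = 2
Step 3: 20-fold → factor 20
Step 4: 300 μL brought to 1500 μL → factor 1500/300 = 5
Step 5: 50 μL brought to 1000 μL → factor 1000/50 = 20
Overall dilution factor = 5 × 2 × 20 × 5 × 20 = 20000
Final = 1.50 M / 20000 = 7.500 × 10^-5 M = 75.0 μM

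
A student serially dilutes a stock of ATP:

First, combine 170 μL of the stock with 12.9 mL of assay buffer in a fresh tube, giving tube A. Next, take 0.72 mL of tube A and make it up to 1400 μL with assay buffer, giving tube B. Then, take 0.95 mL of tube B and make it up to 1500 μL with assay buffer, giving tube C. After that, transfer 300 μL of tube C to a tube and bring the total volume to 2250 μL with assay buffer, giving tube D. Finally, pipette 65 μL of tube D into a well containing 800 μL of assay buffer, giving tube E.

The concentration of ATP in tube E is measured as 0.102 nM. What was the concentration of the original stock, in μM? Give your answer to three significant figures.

2.40 μM

Step 1: 170 μL + 12.9 mL = 13070 μL total → factor 13070/170 = 76.882
Step 2: 0.72 mL brought to 1400 μL → factor 1.4/0.72 = 1.9444
Step 3: 0.95 mL brought to 1500 μL → factor 1.5/0.95 = 1.5789
Step 4: 300 μL brought to 2250 μL → factor 2250/300 = 7.5
Step 5: 65 μL + 800 μL = 865 μL total → factor 865/65 = 13.308
Overall dilution factor = 76.882 × 1.9444 × 1.5789 × 7.5 × 13.308 = 23559
Stock = 0.102 nM × 23559 = 2403 nM = 2.40 μM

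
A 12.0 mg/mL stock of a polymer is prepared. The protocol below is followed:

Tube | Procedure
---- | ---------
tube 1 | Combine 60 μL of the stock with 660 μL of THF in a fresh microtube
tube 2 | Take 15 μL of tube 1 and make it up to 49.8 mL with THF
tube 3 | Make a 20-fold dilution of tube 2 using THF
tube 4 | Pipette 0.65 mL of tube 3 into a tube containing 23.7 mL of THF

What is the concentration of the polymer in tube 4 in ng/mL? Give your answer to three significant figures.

0.402 ng/mL

Step 1: 60 μL + 660 μL = 720 μL total → factor 720/60 = 12
Step 2: 15 μL brought to 49.8 mL → factor 49800/15 = 3320
Step 3: 20-fold → factor 20
Step 4: 0.65 mL + 23.7 mL = 24.35 mL total → factor 24.35/0.65 = 37.462
Overall dilution factor = 12 × 3320 × 20 × 37.462 = 2.9849 × 10^7
Final = 12.0 mg/mL / 2.9849 × 10^7 = 4.020 × 10^-7 mg/mL = 0.402 ng/mL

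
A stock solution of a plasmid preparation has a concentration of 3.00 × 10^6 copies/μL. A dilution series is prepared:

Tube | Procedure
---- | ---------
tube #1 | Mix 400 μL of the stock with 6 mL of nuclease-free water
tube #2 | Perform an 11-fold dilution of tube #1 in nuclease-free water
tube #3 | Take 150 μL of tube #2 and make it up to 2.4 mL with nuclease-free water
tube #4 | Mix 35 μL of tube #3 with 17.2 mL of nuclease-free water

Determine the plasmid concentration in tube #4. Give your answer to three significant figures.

2.16 copies/μL

Step 1: 400 μL + 6 mL = 6400 μL total → factor 6400/400 = 16
Step 2: 11-fold → factor 11
Step 3: 150 μL brought to 2.4 mL → factor 2400/150 = 16
Step 4: 35 μL + 17.2 mL = 17235 μL total → factor 17235/35 = 492.43
Overall dilution factor = 16 × 11 × 16 × 492.43 = 1.3867 × 10^6
Final = 3.00 × 10^6 copies/μL / 1.3867 × 10^6 = 2.16 copies/μL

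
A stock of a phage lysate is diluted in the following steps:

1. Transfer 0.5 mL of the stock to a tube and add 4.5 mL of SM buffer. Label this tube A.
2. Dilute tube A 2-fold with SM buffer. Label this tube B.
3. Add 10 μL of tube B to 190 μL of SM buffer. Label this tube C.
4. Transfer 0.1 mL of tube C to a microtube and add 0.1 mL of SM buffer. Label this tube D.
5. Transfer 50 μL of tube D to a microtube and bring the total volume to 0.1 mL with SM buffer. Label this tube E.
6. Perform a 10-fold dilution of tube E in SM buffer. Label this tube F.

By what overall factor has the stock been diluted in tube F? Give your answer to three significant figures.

Step 1: 0.5 mL + 4.5 mL = 5 mL total → factor 5/0.5 = 10
Step 2: 2-fold → factor 2
Step 3: 10 μL + 190 μL = 200 μL total → factor 200/10 = 20
Step 4: 0.1 mL + 0.1 mL = 0.2 mL total → factor 0.2/0.1 = 2
Step 5: 50 μL brought to 0.1 mL → factor 100/50 = 2
Step 6: 10-fold → factor 10
Overall dilution factor = 10 × 2 × 20 × 2 × 2 × 10 = 16000

1.60 × 10^4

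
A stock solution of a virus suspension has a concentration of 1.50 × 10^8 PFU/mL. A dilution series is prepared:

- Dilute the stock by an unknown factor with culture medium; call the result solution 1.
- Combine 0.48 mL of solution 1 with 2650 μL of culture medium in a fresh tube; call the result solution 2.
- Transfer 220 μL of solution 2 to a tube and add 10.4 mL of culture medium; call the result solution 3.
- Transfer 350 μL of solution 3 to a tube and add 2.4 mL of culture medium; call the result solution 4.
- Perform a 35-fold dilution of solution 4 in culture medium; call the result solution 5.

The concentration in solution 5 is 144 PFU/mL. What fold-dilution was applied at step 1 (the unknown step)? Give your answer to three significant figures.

12.0-fold

Step 1: unknown factor x
Step 2: 0.48 mL + 2650 μL = 3.13 mL total → factor 3.13/0.48 = 6.5208
Step 3: 220 μL + 10.4 mL = 10620 μL total → factor 10620/220 = 48.273
Step 4: 350 μL + 2.4 mL = 2750 μL total → factor 2750/350 = 7.8571
Step 5: 35-fold → factor 35
Product of known-step factors = 86564
Overall factor = 1.50 × 10^8 PFU/mL / (144 PFU/mL) = 1.0417 × 10^6
x = 1.0417 × 10^6 / 86564 = 12.0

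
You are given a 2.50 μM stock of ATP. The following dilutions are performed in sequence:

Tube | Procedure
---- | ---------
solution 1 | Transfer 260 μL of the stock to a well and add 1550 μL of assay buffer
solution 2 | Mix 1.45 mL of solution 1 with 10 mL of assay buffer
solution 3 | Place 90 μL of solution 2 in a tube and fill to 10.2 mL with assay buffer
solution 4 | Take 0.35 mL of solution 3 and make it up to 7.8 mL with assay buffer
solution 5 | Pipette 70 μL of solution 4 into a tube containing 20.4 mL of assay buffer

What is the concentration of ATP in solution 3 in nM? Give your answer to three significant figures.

Step 1: 260 μL + 1550 μL = 1810 μL total → factor 1810/260 = 6.9615
Step 2: 1.45 mL + 10 mL = 11.45 mL total → factor 11.45/1.45 = 7.8966
Step 3: 90 μL brought to 10.2 mL → factor 10200/90 = 113.33
Dilution factor through solution 3 = 6.9615 × 7.8966 × 113.33 = 6230.2
[solution 3] = 2.50 μM / 6230.2 = 0.0004013 μM = 0.401 nM

0.401 nM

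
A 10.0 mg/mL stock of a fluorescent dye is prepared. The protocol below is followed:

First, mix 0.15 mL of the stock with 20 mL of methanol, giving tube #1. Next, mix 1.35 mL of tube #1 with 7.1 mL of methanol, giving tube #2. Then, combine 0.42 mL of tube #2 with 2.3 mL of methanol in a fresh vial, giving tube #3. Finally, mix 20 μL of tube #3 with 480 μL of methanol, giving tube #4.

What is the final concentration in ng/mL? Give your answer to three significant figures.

Step 1: 0.15 mL + 20 mL = 20.15 mL total → factor 20.15/0.15 = 134.33
Step 2: 1.35 mL + 7.1 mL = 8.45 mL total → factor 8.45/1.35 = 6.2593
Step 3: 0.42 mL + 2.3 mL = 2.72 mL total → factor 2.72/0.42 = 6.4762
Step 4: 20 μL + 480 μL = 500 μL total → factor 500/20 = 25
Overall dilution factor = 134.33 × 6.2593 × 6.4762 × 25 = 1.3613 × 10^5
Final = 10.0 mg/mL / 1.3613 × 10^5 = 7.346 × 10^-5 mg/mL = 73.5 ng/mL

73.5 ng/mL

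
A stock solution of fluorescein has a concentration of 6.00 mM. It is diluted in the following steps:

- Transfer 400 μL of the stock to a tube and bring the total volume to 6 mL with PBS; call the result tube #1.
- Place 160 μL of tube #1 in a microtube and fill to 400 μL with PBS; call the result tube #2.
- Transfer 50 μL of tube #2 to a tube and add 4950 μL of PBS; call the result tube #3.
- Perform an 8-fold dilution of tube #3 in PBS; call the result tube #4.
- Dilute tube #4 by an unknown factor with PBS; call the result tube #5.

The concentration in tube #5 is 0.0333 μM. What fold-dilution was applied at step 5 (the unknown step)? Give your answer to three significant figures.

6.01-fold

Step 1: 400 μL brought to 6 mL → factor 6000/400 = 15
Step 2: 160 μL brought to 400 μL → factor 400/160 = 2.5
Step 3: 50 μL + 4950 μL = 5000 μL total → factor 5000/50 = 100
Step 4: 8-fold → factor 8
Step 5: unknown factor x
Product of known-step factors = 30000
Overall factor = 6.00 mM / (0.0333 μM) = 1.8018 × 10^5
x = 1.8018 × 10^5 / 30000 = 6.01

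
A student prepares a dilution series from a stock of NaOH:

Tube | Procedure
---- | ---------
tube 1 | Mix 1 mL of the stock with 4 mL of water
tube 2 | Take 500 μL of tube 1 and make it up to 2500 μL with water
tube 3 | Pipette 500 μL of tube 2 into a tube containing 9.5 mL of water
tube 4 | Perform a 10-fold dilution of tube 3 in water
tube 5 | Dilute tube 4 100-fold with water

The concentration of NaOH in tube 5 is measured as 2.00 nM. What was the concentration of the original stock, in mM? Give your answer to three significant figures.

1.00 mM

Step 1: 1 mL + 4 mL = 5 mL total → factor 5/1 = 5
Step 2: 500 μL brought to 2500 μL → factor 2500/500 = 5
Step 3: 500 μL + 9.5 mL = 10000 μL total → factor 10000/500 = 20
Step 4: 10-fold → factor 10
Step 5: 100-fold → factor 100
Overall dilution factor = 5 × 5 × 20 × 10 × 100 = 5 × 10^5
Stock = 2.00 nM × 5 × 10^5 = 1.000 × 10^6 nM = 1.00 mM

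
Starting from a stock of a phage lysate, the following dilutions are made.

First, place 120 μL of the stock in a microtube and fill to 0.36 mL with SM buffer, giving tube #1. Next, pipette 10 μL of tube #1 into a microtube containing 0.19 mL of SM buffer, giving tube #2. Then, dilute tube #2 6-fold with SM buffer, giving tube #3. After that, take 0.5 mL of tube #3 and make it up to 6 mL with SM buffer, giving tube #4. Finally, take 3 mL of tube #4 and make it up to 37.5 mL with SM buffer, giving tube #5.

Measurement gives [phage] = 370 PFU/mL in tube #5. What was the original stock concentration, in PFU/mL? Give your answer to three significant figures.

2.00 × 10^7 PFU/mL

Step 1: 120 μL brought to 0.36 mL → factor 360/120 = 3
Step 2: 10 μL + 0.19 mL = 200 μL total → factor 200/10 = 20
Step 3: 6-fold → factor 6
Step 4: 0.5 mL brought to 6 mL → factor 6/0.5 = 12
Step 5: 3 mL brought to 37.5 mL → factor 37.5/3 = 12.5
Overall dilution factor = 3 × 20 × 6 × 12 × 12.5 = 54000
Stock = 370 PFU/mL × 54000 = 2.00 × 10^7 PFU/mL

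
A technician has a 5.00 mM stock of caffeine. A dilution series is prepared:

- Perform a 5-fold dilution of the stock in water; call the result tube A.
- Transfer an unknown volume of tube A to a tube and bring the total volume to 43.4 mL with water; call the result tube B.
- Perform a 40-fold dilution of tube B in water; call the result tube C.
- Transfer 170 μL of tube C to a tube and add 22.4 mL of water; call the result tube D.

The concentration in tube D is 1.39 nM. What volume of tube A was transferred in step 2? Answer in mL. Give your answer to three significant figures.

Step 1: 5-fold → factor 5
Step 2: v brought to 43.4 mL → factor = 43.4 mL/v
Step 3: 40-fold → factor 40
Step 4: 170 μL + 22.4 mL = 22570 μL total → factor 22570/170 = 132.76
Product of known-step factors = 26553
Overall factor = 5.00 mM / (1.39 nM) = 3.5971 × 10^6
Step-2 factor = 3.5971 × 10^6 / 26553 = 135.47
v = 43.4 mL / 135.47 = 0.320 mL

0.320 mL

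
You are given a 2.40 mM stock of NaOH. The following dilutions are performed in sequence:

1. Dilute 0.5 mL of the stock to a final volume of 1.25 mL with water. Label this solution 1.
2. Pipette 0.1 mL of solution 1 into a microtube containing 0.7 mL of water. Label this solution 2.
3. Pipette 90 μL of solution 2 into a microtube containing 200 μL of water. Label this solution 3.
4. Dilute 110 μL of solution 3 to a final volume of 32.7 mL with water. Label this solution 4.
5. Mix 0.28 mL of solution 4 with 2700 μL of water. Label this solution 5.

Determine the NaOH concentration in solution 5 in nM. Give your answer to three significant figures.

11.8 nM

Step 1: 0.5 mL brought to 1.25 mL → factor 1.25/0.5 = 2.5
Step 2: 0.1 mL + 0.7 mL = 0.8 mL total → factor 0.8/0.1 = 8
Step 3: 90 μL + 200 μL = 290 μL total → factor 290/90 = 3.2222
Step 4: 110 μL brought to 32.7 mL → factor 32700/110 = 297.27
Step 5: 0.28 mL + 2700 μL = 2.98 mL total → factor 2.98/0.28 = 10.643
Overall dilution factor = 2.5 × 8 × 3.2222 × 297.27 × 10.643 = 2.0389 × 10^5
Final = 2.40 mM / 2.0389 × 10^5 = 1.177 × 10^-5 mM = 11.8 nM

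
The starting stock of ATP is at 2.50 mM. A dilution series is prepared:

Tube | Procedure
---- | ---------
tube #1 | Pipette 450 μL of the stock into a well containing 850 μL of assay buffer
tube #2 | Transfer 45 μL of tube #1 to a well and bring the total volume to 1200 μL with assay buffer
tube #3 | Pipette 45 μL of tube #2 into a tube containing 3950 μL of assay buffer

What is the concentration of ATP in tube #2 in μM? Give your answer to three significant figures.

32.5 μM

Step 1: 450 μL + 850 μL = 1300 μL total → factor 1300/450 = 2.8889
Step 2: 45 μL brought to 1200 μL → factor 1200/45 = 26.667
Dilution factor through tube #2 = 2.8889 × 26.667 = 77.037
[tube #2] = 2.50 mM / 77.037 = 0.03245 mM = 32.5 μM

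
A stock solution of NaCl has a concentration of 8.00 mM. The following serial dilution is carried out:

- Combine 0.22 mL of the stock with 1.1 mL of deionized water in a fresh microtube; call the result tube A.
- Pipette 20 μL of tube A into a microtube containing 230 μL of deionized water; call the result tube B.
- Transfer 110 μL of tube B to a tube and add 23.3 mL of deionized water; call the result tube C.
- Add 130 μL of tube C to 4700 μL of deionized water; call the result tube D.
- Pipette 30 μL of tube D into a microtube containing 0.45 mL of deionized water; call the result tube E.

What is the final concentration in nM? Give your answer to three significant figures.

Step 1: 0.22 mL + 1.1 mL = 1.32 mL total → factor 1.32/0.22 = 6
Step 2: 20 μL + 230 μL = 250 μL total → factor 250/20 = 12.5
Step 3: 110 μL + 23.3 mL = 23410 μL total → factor 23410/110 = 212.82
Step 4: 130 μL + 4700 μL = 4830 μL total → factor 4830/130 = 37.154
Step 5: 30 μL + 0.45 mL = 480 μL total → factor 480/30 = 16
Overall dilution factor = 6 × 12.5 × 212.82 × 37.154 × 16 = 9.4884 × 10^6
Final = 8.00 mM / 9.4884 × 10^6 = 8.431 × 10^-7 mM = 0.843 nM

0.843 nM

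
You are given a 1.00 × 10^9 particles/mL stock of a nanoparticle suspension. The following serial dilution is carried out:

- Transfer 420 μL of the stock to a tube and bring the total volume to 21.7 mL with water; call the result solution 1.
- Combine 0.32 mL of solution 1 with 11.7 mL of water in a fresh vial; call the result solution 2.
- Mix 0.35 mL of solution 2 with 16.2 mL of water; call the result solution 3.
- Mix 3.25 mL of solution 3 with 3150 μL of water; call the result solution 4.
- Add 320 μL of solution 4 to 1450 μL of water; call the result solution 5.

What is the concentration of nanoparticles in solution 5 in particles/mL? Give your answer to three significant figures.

1.00 × 10^3 particles/mL

Step 1: 420 μL brought to 21.7 mL → factor 21700/420 = 51.667
Step 2: 0.32 mL + 11.7 mL = 12.02 mL total → factor 12.02/0.32 = 37.562
Step 3: 0.35 mL + 16.2 mL = 16.55 mL total → factor 16.55/0.35 = 47.286
Step 4: 3.25 mL + 3150 μL = 6.4 mL total → factor 6.4/3.25 = 1.9692
Step 5: 320 μL + 1450 μL = 1770 μL total → factor 1770/320 = 5.5312
Overall dilution factor = 51.667 × 37.562 × 47.286 × 1.9692 × 5.5312 = 9.9957 × 10^5
Final = 1.00 × 10^9 particles/mL / 9.9957 × 10^5 = 1.00 × 10^3 particles/mL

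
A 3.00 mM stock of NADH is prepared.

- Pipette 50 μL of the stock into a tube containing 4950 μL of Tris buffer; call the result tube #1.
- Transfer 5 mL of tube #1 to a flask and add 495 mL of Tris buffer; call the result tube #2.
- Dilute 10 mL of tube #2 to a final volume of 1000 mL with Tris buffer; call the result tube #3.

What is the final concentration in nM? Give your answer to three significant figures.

Step 1: 50 μL + 4950 μL = 5000 μL total → factor 5000/50 = 100
Step 2: 5 mL + 495 mL = 500 mL total → factor 500/5 = 100
Step 3: 10 mL brought to 1000 mL → factor 1000/10 = 100
Overall dilution factor = 100 × 100 × 100 = 1 × 10^6
Final = 3.00 mM / 1 × 10^6 = 3.000 × 10^-6 mM = 3.00 nM

3.00 nM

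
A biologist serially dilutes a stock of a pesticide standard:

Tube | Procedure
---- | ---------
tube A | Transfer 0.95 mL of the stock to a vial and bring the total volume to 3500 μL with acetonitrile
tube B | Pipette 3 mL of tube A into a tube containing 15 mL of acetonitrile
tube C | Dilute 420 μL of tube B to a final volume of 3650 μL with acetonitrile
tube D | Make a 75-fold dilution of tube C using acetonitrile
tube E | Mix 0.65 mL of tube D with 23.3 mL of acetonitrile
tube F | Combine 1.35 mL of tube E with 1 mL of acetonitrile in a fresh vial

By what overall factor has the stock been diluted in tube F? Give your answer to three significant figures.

Step 1: 0.95 mL brought to 3500 μL → factor 3.5/0.95 = 3.6842
Step 2: 3 mL + 15 mL = 18 mL total → factor 18/3 = 6
Step 3: 420 μL brought to 3650 μL → factor 3650/420 = 8.6905
Step 4: 75-fold → factor 75
Step 5: 0.65 mL + 23.3 mL = 23.95 mL total → factor 23.95/0.65 = 36.846
Step 6: 1.35 mL + 1 mL = 2.35 mL total → factor 2.35/1.35 = 1.7407
Overall dilution factor = 3.6842 × 6 × 8.6905 × 75 × 36.846 × 1.7407 = 9.2412 × 10^5

9.24 × 10^5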